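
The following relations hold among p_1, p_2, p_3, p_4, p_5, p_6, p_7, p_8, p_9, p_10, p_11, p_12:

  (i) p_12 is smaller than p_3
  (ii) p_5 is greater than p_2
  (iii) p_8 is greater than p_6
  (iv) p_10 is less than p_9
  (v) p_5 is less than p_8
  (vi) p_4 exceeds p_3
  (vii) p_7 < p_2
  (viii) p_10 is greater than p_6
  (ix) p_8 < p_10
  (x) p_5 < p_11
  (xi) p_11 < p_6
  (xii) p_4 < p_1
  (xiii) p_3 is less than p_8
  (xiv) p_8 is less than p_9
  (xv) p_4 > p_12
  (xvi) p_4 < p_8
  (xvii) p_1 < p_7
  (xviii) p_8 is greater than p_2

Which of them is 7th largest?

The consecutive relations fix a unique order: p_12 < p_3 < p_4 < p_1 < p_7 < p_2 < p_5 < p_11 < p_6 < p_8 < p_10 < p_9.
Counting 7 from the largest end gives p_2.

p_2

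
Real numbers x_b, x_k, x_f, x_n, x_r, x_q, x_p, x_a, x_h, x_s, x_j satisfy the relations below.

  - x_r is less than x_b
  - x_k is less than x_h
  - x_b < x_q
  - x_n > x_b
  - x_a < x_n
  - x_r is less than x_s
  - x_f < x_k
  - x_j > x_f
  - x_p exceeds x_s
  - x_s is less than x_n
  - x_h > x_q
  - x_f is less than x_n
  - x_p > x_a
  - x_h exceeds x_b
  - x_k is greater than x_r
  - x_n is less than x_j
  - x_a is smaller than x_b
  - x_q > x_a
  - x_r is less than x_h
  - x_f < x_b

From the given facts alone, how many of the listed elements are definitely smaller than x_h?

6

Directly below x_h: x_r, x_b, x_k, x_q.
One step further: x_a, x_f (6 so far).
No other element is forced below x_h by the given relations, so the count is 6.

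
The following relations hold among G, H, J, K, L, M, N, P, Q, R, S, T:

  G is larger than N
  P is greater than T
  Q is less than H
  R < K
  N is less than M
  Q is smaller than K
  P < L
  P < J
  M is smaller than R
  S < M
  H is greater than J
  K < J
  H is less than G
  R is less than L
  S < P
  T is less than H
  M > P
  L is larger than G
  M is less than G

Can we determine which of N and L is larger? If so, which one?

L

Following the relations from N: N < M < R < K < J < H < G < L.
So L is larger.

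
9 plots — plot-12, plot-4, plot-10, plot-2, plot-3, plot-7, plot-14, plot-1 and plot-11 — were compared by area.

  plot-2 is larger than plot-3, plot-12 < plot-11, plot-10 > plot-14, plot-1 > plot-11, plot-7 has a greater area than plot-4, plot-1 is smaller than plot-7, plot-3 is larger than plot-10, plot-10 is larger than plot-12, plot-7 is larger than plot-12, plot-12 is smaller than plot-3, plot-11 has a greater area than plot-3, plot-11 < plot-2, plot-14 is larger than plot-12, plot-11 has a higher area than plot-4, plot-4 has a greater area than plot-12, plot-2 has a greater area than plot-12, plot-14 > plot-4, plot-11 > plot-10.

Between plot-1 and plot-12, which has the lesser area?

plot-12

plot-12 < plot-4 and plot-4 < plot-14 give plot-12 < plot-14.
Then plot-14 < plot-10 extends the chain to plot-10.
With plot-10 < plot-3: plot-12 < plot-4 < plot-14 < plot-10 < plot-3.
With plot-3 < plot-11: plot-12 < plot-4 < plot-14 < plot-10 < plot-3 < plot-11.
Then plot-11 < plot-1 extends the chain to plot-1.
So plot-12 < plot-1; plot-12 is the smaller of the two.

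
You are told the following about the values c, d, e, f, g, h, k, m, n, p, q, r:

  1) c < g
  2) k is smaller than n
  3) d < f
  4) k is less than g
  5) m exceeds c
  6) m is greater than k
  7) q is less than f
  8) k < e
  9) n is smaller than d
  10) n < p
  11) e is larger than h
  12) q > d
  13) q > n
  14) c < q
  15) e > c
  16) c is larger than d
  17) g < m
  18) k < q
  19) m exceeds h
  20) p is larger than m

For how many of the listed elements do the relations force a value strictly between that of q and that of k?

The relations place k below q. An element lies strictly between them when it is forced above k and also forced below q.
Above k: {n, d, c, g, m, p, e, f}. Below q: {n, d, c}.
Intersection: {n, d, c} — 3.

3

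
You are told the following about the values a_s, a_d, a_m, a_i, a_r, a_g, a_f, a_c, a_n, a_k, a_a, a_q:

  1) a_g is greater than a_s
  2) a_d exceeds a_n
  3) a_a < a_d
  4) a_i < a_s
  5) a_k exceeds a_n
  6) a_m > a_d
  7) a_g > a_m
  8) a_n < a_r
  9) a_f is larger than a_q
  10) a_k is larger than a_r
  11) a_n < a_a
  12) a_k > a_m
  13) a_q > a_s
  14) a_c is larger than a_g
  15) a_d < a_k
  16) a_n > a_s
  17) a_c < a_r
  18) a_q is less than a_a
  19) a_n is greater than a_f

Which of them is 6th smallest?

The consecutive relations fix a unique order: a_i < a_s < a_q < a_f < a_n < a_a < a_d < a_m < a_g < a_c < a_r < a_k.
The 6th smallest is a_a.

a_a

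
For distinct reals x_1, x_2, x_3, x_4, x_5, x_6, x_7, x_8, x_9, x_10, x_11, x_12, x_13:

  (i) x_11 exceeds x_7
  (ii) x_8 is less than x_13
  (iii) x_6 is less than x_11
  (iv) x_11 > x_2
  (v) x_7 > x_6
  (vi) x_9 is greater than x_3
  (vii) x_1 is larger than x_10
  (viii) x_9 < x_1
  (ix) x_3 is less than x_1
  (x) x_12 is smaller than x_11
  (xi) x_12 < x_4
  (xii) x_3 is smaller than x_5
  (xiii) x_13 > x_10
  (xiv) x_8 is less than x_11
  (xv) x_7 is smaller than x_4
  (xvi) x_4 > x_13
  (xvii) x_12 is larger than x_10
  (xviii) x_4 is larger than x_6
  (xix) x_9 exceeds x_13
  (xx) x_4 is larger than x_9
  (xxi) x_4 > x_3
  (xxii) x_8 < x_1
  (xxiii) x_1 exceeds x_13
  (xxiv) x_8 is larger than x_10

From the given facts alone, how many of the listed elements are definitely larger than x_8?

5

The elements the relations force above x_8 are x_13, x_9, x_4, x_1, x_11 — no chain reaches any other.
That is 5.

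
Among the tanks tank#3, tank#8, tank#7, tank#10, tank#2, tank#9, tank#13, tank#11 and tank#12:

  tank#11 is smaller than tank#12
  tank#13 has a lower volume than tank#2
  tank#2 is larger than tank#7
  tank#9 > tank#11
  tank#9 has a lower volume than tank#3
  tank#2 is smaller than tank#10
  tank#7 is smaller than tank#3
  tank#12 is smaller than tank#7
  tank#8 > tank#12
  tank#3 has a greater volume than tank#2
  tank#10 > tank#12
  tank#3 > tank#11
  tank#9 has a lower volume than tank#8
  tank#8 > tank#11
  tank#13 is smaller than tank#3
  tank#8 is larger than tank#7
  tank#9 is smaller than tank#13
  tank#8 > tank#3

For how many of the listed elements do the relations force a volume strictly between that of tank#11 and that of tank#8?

The relations place tank#11 below tank#8. An element lies strictly between them when it is forced above tank#11 and also forced below tank#8.
Above tank#11: {tank#9, tank#13, tank#12, tank#7, tank#2, tank#3, tank#10}. Below tank#8: {tank#9, tank#13, tank#12, tank#7, tank#2, tank#3}.
Intersection: {tank#9, tank#13, tank#12, tank#7, tank#2, tank#3} — 6.

6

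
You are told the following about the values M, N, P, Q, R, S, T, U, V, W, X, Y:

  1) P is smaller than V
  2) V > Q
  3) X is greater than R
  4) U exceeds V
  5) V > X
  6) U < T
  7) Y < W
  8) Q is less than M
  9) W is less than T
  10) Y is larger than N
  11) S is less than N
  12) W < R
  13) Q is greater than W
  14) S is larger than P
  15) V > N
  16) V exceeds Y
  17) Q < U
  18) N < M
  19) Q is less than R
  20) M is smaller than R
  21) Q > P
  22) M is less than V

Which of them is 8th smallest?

R

Piecing the relations together gives one ordering: P < S < N < Y < W < Q < M < R < X < V < U < T.
Counting 8 from the smallest end gives R.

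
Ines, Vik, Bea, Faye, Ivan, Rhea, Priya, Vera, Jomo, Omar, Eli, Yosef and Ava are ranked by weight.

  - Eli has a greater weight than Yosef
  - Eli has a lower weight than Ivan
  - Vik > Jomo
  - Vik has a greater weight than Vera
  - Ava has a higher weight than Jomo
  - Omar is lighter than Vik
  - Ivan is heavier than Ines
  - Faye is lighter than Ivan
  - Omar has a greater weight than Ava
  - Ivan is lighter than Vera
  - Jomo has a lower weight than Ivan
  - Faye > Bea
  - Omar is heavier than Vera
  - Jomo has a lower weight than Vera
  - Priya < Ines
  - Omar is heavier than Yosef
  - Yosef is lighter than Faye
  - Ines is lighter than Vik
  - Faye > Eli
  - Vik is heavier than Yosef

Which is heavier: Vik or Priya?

Vik

Priya < Ines and Ines < Ivan give Priya < Ivan.
Then Ivan < Vera extends the chain to Vera.
With Vera < Omar: Priya < Ines < Ivan < Vera < Omar.
Then Omar < Vik extends the chain to Vik.
So Priya < Vik; Vik is the heavier of the two.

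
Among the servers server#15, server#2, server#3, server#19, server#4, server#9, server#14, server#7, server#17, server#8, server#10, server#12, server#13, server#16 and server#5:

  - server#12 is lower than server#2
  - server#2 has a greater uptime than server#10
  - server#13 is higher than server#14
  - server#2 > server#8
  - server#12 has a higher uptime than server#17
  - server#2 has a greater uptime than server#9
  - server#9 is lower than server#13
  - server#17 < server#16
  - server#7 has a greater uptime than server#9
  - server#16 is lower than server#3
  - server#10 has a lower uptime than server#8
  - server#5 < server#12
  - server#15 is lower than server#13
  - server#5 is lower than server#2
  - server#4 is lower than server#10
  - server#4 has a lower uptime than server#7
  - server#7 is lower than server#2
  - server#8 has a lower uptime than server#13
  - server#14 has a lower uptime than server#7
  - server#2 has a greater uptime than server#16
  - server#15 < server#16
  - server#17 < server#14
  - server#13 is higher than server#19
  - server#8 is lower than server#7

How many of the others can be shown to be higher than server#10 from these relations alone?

From server#10 the given relations immediately reach server#8, server#2.
From those, server#13, server#7 — 4 in total.
No other element is forced above server#10 by the given relations, so the count is 4.

4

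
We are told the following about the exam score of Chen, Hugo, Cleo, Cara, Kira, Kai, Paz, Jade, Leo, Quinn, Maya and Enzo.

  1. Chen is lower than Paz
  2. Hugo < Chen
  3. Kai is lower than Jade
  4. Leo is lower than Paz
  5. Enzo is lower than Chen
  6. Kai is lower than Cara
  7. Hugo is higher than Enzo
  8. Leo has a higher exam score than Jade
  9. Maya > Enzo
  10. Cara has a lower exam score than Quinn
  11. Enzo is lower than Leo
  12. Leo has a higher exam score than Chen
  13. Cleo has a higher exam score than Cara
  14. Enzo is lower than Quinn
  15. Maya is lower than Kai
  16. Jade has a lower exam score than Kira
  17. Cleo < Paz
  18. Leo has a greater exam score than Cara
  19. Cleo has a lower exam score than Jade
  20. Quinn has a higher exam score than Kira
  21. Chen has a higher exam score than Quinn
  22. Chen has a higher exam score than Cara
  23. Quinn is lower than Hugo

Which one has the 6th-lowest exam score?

Piecing the relations together gives one ordering: Enzo < Maya < Kai < Cara < Cleo < Jade < Kira < Quinn < Hugo < Chen < Leo < Paz.
The 6th smallest is Jade.

Jade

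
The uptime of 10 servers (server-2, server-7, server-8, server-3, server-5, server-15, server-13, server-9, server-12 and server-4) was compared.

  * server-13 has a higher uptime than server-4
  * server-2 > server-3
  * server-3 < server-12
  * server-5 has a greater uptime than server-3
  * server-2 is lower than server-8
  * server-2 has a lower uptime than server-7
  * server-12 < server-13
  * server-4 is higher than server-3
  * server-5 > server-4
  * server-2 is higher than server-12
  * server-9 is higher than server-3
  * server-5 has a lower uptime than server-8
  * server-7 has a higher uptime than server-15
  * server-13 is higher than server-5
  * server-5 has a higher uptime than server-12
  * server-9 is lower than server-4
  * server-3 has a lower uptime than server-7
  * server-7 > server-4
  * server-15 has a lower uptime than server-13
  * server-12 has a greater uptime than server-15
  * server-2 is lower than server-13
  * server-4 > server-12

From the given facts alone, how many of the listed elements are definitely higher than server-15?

From server-15 the given relations immediately reach server-12, server-13, server-7.
From those, server-4, server-2, server-5 — 6 in total.
From those, server-8 — 7 in total.
Nothing else is reachable above server-15; 7 in all.

7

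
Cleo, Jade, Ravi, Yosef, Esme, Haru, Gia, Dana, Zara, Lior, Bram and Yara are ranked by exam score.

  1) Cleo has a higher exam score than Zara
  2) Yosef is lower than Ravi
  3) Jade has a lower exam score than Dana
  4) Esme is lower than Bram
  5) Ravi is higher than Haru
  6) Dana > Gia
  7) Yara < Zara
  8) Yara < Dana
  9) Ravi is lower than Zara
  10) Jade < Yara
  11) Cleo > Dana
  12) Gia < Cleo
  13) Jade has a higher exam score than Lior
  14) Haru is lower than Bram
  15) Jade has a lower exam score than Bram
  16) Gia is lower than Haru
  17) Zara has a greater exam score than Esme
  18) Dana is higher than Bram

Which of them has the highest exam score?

Chaining downward from Cleo: directly below it, Gia, Dana, Zara; then Esme, Jade, Bram, Yara, Ravi; then Lior, Haru, Yosef.
That covers every other element, and nothing is given above Cleo, so Cleo is the highest exam score.

Cleo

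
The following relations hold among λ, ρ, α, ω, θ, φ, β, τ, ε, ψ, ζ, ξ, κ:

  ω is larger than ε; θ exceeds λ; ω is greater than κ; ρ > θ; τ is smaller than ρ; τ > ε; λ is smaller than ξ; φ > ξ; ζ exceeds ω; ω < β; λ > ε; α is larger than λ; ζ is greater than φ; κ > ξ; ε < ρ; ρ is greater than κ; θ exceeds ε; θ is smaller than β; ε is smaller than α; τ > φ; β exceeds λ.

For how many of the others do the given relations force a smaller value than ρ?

Directly below ρ: ε, θ, τ, κ.
One step further: λ, ξ, φ (7 so far).
Nothing else is reachable below ρ; 7 in all.

7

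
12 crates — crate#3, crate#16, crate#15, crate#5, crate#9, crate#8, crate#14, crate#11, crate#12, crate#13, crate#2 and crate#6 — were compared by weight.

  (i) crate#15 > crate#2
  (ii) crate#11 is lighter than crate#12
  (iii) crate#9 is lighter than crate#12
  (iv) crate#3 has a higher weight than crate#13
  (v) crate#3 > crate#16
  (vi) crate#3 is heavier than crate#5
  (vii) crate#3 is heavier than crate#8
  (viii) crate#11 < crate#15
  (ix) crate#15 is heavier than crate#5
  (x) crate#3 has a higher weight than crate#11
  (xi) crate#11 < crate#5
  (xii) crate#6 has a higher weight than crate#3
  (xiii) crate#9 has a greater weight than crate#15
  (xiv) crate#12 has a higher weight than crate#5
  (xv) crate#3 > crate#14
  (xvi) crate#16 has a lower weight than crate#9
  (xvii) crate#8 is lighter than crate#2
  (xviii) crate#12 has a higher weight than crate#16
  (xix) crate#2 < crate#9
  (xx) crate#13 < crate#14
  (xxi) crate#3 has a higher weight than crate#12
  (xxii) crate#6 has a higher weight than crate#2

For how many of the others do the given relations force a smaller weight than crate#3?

From crate#3 the given relations immediately reach crate#13, crate#8, crate#16, crate#11, crate#5, crate#12, crate#14.
From those, crate#9 — 8 in total.
From those, crate#2, crate#15 — 10 in total.
Nothing else is reachable below crate#3; 10 in all.

10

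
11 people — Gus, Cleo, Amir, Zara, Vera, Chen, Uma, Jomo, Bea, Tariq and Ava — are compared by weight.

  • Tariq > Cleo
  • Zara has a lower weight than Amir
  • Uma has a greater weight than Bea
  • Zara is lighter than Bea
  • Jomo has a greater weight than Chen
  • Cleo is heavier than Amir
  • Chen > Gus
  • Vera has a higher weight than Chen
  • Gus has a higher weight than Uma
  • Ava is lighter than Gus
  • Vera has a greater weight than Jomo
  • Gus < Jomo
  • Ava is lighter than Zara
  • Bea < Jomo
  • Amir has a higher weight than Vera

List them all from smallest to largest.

Each adjacent pair is fixed by a given relation: Ava < Zara; Zara < Bea; Bea < Uma; Uma < Gus; Gus < Chen; Chen < Jomo; Jomo < Vera; Vera < Amir; Amir < Cleo; Cleo < Tariq. Chaining them end to end gives the full order.

Ava < Zara < Bea < Uma < Gus < Chen < Jomo < Vera < Amir < Cleo < Tariq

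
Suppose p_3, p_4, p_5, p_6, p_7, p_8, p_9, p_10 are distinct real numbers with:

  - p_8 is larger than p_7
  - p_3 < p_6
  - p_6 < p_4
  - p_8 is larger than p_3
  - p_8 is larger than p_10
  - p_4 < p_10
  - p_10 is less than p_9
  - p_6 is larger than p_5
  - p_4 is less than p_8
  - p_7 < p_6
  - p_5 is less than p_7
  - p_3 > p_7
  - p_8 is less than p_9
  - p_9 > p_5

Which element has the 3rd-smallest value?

Piecing the relations together gives one ordering: p_5 < p_7 < p_3 < p_6 < p_4 < p_10 < p_8 < p_9.
The 3rd smallest is p_3.

p_3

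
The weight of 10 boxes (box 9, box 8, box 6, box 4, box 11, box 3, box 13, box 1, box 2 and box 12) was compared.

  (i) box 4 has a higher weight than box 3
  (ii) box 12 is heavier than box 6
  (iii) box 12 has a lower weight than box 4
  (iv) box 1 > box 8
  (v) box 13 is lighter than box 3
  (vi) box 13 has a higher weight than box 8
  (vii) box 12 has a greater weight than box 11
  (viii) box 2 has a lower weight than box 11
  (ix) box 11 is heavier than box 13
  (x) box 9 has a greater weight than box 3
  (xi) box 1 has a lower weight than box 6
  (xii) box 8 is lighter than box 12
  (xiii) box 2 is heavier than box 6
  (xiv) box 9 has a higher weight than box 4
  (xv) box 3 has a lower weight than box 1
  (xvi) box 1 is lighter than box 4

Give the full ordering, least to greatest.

box 8 < box 13 < box 3 < box 1 < box 6 < box 2 < box 11 < box 12 < box 4 < box 9

Nothing is placed below box 8, so it is least; from there box 8 < box 13; box 13 < box 3; box 3 < box 1; box 1 < box 6; box 6 < box 2; box 2 < box 11; box 11 < box 12; box 12 < box 4; box 4 < box 9, each given directly.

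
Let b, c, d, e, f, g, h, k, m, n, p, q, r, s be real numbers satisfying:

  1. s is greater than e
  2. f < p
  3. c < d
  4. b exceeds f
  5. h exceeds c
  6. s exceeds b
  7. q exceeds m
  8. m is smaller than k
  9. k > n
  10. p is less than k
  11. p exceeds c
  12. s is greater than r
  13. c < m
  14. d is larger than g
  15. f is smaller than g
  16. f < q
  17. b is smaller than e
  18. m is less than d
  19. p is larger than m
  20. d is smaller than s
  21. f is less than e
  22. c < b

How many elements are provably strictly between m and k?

Chaining upward from m reaches: p, q, d, s.
Chaining downward from k reaches: f, c, p, n.
Strictly between m and k are those in both lists: p — 1 element.

1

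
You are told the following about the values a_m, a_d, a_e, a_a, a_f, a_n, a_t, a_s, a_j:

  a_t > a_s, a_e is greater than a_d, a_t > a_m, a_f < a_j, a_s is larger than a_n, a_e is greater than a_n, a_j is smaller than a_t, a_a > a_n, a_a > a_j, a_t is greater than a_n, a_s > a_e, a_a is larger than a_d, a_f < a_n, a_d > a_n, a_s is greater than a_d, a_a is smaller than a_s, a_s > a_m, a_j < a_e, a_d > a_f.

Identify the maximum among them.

a_t

a_f is not greatest since a_f < a_j; a_n is not greatest since a_n < a_e; a_j is not greatest since a_j < a_a; a_m is not greatest since a_m < a_s; a_d is not greatest since a_d < a_e; a_a is not greatest since a_a < a_s; a_e is not greatest since a_e < a_s; a_s is not greatest since a_s < a_t.
Only a_t has nothing above it, so a_t is the maximum.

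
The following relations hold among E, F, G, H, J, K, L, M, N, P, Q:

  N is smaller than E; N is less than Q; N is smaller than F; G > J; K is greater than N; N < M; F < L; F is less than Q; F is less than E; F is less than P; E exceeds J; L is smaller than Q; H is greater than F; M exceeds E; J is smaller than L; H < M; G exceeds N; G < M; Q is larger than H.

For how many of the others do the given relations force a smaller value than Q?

The elements the relations force below Q are N, J, F, L, H — no chain reaches any other.
That is 5.

5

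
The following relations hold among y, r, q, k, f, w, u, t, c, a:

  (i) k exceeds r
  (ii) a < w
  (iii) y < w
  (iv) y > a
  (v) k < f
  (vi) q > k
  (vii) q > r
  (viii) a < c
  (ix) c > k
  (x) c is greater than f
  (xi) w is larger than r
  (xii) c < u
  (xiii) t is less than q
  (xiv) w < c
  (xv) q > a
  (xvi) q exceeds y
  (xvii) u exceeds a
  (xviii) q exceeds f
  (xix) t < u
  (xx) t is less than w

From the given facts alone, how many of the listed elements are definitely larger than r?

6

The elements the relations force above r are k, w, f, c, u, q — no chain reaches any other.
That is 6.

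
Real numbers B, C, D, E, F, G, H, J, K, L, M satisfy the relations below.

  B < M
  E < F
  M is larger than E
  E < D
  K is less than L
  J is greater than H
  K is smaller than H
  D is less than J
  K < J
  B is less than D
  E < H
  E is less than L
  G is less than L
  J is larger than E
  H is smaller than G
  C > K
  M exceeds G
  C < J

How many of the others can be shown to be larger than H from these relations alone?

From H the given relations immediately reach J, G.
From those, M, L — 4 in total.
No other element is forced above H by the given relations, so the count is 4.

4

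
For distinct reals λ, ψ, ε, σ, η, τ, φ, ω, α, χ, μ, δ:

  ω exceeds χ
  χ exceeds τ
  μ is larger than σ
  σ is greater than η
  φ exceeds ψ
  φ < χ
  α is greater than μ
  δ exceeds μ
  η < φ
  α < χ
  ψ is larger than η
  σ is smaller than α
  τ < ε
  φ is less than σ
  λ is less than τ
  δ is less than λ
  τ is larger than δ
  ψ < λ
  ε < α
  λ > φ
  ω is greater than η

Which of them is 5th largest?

τ

Chaining the given pairs: η < ψ < φ < σ < μ < δ < λ < τ < ε < α < χ < ω.
Counting 5 from the largest end gives τ.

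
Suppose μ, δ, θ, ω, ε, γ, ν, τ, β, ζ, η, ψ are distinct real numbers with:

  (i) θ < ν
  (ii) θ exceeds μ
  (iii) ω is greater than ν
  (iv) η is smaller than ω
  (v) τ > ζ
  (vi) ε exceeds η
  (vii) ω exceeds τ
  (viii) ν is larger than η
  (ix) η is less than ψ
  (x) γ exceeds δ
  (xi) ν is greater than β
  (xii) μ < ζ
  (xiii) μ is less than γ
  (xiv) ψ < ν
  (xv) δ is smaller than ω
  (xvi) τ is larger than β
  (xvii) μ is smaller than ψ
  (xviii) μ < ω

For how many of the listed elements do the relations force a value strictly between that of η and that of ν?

1

Chaining upward from η reaches: ε, ψ, ω.
Chaining downward from ν reaches: μ, β, θ, ψ.
Strictly between η and ν are those in both lists: ψ — 1 element.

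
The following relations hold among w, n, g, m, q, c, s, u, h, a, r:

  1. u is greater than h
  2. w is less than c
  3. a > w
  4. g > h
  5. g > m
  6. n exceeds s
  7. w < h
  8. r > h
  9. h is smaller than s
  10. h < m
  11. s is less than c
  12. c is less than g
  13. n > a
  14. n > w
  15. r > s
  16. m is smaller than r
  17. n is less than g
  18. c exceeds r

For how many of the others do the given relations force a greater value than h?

From h the given relations immediately reach m, s, u, r, g.
From those, n, c — 7 in total.
Nothing else is reachable above h; 7 in all.

7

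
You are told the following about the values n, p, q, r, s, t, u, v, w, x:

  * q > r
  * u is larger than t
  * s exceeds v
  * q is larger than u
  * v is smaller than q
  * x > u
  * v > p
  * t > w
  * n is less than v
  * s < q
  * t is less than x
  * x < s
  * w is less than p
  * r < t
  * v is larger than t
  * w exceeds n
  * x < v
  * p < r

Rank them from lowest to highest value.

Nothing is placed below n, so it is least; from there n < w; w < p; p < r; r < t; t < u; u < x; x < v; v < s; s < q, each given directly.

n < w < p < r < t < u < x < v < s < q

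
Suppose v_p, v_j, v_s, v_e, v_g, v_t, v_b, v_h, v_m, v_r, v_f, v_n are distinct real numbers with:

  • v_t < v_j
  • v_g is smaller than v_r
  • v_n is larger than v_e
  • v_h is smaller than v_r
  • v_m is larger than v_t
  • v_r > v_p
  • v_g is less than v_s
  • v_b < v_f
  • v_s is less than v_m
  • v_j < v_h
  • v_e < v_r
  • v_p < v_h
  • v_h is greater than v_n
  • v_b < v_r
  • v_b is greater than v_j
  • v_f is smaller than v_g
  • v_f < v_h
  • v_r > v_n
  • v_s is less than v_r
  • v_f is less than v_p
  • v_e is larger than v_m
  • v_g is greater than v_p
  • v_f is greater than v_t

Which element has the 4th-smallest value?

Piecing the relations together gives one ordering: v_t < v_j < v_b < v_f < v_p < v_g < v_s < v_m < v_e < v_n < v_h < v_r.
The 4th smallest is v_f.

v_f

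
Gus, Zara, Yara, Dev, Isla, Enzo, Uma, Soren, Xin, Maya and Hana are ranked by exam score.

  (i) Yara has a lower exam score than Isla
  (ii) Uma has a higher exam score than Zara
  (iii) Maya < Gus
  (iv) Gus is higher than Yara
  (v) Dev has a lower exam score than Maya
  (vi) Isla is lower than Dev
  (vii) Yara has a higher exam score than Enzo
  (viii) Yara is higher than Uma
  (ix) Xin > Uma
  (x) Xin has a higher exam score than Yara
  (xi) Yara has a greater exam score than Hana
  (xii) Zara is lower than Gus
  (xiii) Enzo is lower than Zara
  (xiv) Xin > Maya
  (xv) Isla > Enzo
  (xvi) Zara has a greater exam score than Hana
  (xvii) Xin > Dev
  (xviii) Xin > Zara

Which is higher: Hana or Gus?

Chaining the given relations: Hana < Zara < Uma < Yara < Isla < Dev < Maya < Gus.
So Hana < Gus; Gus is the higher of the two.

Gus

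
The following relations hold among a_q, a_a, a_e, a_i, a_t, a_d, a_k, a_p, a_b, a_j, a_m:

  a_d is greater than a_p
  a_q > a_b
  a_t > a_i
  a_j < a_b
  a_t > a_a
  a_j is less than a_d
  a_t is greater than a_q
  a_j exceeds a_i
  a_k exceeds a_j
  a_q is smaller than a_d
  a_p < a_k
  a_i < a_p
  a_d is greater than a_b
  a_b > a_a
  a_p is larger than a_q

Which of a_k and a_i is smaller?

a_i

a_i < a_j and a_j < a_b give a_i < a_b.
Then a_b < a_q extends the chain to a_q.
With a_q < a_p: a_i < a_j < a_b < a_q < a_p.
With a_p < a_k: a_i < a_j < a_b < a_q < a_p < a_k.
So a_i < a_k; a_i is the smaller of the two.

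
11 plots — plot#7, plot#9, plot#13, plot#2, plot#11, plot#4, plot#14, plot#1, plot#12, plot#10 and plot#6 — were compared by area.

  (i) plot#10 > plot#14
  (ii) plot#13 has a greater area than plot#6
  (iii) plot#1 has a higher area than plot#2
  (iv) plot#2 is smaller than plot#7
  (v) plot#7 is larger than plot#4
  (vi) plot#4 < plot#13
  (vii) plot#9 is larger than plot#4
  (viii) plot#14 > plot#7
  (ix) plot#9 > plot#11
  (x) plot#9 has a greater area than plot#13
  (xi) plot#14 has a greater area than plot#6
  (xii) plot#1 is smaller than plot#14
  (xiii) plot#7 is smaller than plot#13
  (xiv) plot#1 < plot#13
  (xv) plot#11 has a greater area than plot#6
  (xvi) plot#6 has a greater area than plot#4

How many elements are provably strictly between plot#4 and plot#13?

2

The relations place plot#4 below plot#13. An element lies strictly between them when it is forced above plot#4 and also forced below plot#13.
Above plot#4: {plot#6, plot#7, plot#14, plot#11, plot#9, plot#10}. Below plot#13: {plot#2, plot#6, plot#7, plot#1}.
Intersection: {plot#6, plot#7} — 2.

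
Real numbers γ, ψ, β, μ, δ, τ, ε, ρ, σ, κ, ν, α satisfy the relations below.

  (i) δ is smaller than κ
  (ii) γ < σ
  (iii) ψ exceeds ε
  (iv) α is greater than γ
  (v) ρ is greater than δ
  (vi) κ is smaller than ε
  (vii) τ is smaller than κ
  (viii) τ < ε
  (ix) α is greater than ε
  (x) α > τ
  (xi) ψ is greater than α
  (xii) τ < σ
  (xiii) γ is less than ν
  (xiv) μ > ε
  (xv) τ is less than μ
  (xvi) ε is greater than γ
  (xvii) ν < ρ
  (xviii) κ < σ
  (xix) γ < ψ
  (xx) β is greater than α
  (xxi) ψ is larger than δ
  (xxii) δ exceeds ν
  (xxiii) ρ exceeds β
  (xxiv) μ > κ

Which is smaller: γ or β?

Following the relations from γ: γ < ν < δ < κ < ε < α < β.
So γ < β; γ is the smaller of the two.

γ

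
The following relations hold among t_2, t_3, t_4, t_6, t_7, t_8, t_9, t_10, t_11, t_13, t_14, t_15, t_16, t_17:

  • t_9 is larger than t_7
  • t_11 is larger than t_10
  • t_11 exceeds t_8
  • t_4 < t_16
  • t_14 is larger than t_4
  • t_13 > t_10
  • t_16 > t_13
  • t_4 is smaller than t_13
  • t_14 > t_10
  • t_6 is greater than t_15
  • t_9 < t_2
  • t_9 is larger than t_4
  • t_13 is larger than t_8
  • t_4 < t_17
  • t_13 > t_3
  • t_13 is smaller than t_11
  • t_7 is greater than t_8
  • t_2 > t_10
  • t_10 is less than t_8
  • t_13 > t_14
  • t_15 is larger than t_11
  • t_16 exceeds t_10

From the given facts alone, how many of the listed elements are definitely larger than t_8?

8

Directly above t_8: t_7, t_13, t_11.
One step further: t_9, t_15, t_16 (6 so far).
One step further: t_2, t_6 (8 so far).
No other element is forced above t_8 by the given relations, so the count is 8.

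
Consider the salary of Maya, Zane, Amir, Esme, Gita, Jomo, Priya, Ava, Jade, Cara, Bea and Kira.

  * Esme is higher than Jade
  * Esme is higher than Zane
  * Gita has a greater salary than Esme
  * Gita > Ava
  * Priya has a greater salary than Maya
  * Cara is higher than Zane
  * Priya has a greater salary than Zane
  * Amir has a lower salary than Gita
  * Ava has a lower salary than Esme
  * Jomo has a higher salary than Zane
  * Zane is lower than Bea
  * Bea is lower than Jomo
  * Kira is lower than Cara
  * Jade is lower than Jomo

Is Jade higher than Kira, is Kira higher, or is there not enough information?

Following every chain through Jade: above Jade we get Esme, Gita, Jomo.
Kira is not reached, and no chain runs the other way from Kira to Jade.
So the given relations leave the order of Jade and Kira undetermined.

undetermined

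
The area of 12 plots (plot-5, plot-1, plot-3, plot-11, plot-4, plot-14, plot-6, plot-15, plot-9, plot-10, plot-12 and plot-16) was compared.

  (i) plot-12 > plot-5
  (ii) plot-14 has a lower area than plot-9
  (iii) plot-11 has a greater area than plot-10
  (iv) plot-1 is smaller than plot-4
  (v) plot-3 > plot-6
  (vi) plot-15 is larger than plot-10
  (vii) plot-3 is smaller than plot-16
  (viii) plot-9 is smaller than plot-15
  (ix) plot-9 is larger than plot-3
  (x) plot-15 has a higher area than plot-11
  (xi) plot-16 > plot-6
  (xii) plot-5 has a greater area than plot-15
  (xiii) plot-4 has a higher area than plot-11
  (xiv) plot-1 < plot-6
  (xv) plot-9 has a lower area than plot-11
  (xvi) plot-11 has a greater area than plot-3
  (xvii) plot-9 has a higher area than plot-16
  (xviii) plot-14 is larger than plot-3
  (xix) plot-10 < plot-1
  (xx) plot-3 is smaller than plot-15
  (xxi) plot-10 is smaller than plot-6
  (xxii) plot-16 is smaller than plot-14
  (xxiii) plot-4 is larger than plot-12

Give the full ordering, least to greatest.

Nothing is placed below plot-10, so it is least; from there plot-10 < plot-1; plot-1 < plot-6; plot-6 < plot-3; plot-3 < plot-16; plot-16 < plot-14; plot-14 < plot-9; plot-9 < plot-11; plot-11 < plot-15; plot-15 < plot-5; plot-5 < plot-12; plot-12 < plot-4, each given directly.

plot-10 < plot-1 < plot-6 < plot-3 < plot-16 < plot-14 < plot-9 < plot-11 < plot-15 < plot-5 < plot-12 < plot-4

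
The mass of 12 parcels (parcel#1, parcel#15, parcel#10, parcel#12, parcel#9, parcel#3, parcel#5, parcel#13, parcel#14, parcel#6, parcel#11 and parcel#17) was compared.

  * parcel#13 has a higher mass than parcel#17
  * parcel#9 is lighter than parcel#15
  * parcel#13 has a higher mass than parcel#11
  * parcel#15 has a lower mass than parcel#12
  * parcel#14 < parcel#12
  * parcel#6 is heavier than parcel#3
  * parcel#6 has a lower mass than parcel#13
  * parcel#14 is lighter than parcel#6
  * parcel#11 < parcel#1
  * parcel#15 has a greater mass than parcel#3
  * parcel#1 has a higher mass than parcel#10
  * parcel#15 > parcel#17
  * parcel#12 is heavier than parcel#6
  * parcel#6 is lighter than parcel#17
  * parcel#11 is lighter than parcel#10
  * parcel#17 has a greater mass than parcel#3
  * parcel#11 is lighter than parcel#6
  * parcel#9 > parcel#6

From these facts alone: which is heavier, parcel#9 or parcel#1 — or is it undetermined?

undetermined

Following every chain through parcel#9: above parcel#9 we get parcel#15, parcel#12; below parcel#9 we get parcel#3, parcel#11, parcel#14, parcel#6.
parcel#1 is not reached, and no chain runs the other way from parcel#1 to parcel#9.
So the given relations leave the order of parcel#9 and parcel#1 undetermined.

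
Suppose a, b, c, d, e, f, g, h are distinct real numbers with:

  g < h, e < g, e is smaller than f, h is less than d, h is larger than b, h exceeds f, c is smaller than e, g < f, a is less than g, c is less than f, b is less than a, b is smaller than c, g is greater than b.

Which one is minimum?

b

c is not least since b < c; e is not least since c < e; a is not least since b < a; g is not least since e < g; f is not least since c < f; h is not least since g < h; d is not least since h < d.
Only b has nothing below it, so b is the minimum.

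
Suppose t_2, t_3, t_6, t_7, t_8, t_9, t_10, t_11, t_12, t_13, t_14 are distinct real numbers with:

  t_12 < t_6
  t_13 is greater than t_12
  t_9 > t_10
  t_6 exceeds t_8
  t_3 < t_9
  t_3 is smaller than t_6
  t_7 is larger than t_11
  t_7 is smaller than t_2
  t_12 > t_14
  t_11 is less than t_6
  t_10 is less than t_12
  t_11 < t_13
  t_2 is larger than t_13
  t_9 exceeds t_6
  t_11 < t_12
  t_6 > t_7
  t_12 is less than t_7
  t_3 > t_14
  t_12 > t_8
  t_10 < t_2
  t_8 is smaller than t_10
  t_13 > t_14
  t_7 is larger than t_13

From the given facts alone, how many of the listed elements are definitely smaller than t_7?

From t_7 the given relations immediately reach t_11, t_12, t_13.
From those, t_8, t_14, t_10 — 6 in total.
No other element is forced below t_7 by the given relations, so the count is 6.

6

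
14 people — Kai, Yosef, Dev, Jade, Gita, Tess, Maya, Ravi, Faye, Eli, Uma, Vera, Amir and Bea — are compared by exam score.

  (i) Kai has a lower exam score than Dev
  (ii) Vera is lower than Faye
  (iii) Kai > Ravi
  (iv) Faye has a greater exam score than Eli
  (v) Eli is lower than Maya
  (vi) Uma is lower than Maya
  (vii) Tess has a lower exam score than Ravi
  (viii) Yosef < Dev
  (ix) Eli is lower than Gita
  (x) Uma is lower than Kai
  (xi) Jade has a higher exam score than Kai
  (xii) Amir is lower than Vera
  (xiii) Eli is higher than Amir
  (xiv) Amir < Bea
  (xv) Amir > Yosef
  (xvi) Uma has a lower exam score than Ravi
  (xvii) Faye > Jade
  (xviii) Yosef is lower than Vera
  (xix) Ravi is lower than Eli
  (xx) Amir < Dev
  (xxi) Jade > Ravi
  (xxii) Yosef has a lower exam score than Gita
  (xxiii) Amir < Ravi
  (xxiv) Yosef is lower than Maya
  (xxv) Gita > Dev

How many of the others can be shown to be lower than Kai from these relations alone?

Directly below Kai: Uma, Ravi.
One step further: Tess, Amir (4 so far).
One step further: Yosef (5 so far).
No other element is forced below Kai by the given relations, so the count is 5.

5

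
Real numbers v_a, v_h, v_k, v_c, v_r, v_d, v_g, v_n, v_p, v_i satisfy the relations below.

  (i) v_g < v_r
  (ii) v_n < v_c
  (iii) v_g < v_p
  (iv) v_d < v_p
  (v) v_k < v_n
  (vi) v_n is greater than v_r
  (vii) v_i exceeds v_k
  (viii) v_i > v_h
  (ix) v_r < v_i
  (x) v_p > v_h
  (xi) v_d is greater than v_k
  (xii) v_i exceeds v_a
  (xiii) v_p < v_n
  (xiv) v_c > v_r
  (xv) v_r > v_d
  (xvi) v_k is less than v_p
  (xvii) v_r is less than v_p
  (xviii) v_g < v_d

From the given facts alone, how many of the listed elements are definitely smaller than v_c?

7

Directly below v_c: v_r, v_n.
One step further: v_g, v_k, v_d, v_p (6 so far).
One step further: v_h (7 so far).
Nothing else is reachable below v_c; 7 in all.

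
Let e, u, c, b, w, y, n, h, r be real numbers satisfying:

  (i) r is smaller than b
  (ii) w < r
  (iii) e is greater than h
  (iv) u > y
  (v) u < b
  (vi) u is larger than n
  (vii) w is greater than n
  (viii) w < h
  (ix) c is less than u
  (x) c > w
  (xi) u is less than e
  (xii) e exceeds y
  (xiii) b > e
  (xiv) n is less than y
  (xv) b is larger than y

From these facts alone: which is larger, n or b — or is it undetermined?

b

Following the relations from n: n < w < c < u < b.
So b is larger.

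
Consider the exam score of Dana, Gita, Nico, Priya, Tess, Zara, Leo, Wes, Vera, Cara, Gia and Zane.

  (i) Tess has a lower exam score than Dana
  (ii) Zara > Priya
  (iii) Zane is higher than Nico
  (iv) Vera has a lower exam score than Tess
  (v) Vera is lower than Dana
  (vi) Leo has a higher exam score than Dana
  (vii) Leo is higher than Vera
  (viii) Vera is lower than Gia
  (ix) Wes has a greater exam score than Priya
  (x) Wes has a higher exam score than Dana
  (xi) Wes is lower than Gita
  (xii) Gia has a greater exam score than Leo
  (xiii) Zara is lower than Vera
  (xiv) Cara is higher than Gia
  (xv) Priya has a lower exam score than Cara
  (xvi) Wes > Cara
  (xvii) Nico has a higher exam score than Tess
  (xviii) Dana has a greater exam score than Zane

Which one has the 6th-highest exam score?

Piecing the relations together gives one ordering: Priya < Zara < Vera < Tess < Nico < Zane < Dana < Leo < Gia < Cara < Wes < Gita.
The 6th largest is Dana.

Dana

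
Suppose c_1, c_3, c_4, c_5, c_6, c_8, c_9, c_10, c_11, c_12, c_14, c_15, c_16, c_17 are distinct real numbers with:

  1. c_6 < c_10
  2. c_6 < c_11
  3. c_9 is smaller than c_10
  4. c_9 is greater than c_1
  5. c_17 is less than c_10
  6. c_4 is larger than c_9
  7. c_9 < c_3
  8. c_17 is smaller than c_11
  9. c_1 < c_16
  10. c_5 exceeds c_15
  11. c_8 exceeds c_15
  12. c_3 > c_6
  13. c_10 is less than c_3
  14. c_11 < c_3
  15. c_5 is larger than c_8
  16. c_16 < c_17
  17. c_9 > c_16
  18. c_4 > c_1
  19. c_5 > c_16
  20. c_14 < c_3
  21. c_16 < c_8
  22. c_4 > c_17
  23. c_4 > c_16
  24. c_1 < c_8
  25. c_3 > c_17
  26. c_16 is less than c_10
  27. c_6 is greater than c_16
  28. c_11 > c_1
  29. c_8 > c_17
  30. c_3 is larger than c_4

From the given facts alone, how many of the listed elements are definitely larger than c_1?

10

The elements the relations force above c_1 are c_16, c_9, c_17, c_8, c_6, c_5, c_10, c_11, c_4, c_3 — no chain reaches any other.
That is 10.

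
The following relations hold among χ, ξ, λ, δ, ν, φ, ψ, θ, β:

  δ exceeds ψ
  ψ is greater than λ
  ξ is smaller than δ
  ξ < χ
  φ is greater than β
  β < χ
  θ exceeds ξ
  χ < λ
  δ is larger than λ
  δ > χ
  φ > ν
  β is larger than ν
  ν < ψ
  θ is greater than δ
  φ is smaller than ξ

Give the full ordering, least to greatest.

ν < β < φ < ξ < χ < λ < ψ < δ < θ

Each adjacent pair is fixed by a given relation: ν < β; β < φ; φ < ξ; ξ < χ; χ < λ; λ < ψ; ψ < δ; δ < θ. Chaining them end to end gives the full order.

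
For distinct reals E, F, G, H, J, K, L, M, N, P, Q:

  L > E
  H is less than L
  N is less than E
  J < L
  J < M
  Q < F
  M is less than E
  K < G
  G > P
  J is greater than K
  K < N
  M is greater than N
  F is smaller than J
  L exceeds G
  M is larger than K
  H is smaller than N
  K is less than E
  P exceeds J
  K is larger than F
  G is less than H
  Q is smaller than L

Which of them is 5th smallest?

P

Chaining the given pairs: Q < F < K < J < P < G < H < N < M < E < L.
The 5th smallest is P.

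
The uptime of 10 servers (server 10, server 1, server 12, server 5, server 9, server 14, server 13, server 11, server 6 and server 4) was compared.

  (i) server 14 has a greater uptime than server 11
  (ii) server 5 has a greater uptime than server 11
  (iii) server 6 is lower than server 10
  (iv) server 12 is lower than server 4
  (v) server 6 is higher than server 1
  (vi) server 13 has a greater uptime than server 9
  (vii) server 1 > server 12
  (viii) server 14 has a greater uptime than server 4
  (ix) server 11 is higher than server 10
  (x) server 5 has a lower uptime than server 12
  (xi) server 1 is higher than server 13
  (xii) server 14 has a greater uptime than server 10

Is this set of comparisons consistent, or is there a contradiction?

We have server 12 < server 1 stated directly, yet also server 1 < server 6 < server 10 < server 11 < server 5 < server 12 by chaining the others — so server 1 < server 12. Contradiction.

inconsistent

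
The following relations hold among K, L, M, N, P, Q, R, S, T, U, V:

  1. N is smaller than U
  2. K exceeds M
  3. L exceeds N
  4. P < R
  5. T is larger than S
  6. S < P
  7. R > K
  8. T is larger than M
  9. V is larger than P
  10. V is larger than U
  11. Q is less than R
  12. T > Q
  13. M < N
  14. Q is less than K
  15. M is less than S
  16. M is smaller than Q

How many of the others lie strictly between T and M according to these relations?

2

The relations place M below T. An element lies strictly between them when it is forced above M and also forced below T.
Above M: {S, Q, N, L, P, U, V, K, R}. Below T: {S, Q}.
Intersection: {S, Q} — 2.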